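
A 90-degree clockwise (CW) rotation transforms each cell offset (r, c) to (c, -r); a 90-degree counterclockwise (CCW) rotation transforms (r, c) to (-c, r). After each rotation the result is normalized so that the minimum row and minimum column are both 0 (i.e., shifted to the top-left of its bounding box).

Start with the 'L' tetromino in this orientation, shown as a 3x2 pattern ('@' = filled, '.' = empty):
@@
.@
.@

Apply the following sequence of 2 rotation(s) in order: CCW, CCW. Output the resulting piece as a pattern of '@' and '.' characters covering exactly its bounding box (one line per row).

Start:
@@
.@
.@
After rotation 1 (CCW):
@@@
@..
After rotation 2 (CCW):
@.
@.
@@

Answer: @.
@.
@@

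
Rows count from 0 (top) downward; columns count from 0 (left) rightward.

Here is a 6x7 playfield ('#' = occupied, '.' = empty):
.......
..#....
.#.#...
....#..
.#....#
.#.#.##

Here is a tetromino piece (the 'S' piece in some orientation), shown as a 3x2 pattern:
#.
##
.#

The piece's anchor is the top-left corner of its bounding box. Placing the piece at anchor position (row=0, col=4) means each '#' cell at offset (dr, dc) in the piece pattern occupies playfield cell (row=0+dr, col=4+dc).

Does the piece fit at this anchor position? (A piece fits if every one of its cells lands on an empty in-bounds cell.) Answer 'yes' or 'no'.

Check each piece cell at anchor (0, 4):
  offset (0,0) -> (0,4): empty -> OK
  offset (1,0) -> (1,4): empty -> OK
  offset (1,1) -> (1,5): empty -> OK
  offset (2,1) -> (2,5): empty -> OK
All cells valid: yes

Answer: yes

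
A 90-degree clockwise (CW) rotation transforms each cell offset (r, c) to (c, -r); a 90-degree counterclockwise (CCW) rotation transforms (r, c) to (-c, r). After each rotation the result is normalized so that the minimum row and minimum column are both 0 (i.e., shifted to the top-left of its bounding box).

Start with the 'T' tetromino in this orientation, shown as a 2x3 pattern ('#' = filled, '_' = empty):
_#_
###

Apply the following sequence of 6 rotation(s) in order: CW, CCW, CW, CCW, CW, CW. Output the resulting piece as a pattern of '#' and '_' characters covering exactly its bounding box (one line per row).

Start:
_#_
###
After rotation 1 (CW):
#_
##
#_
After rotation 2 (CCW):
_#_
###
After rotation 3 (CW):
#_
##
#_
After rotation 4 (CCW):
_#_
###
After rotation 5 (CW):
#_
##
#_
After rotation 6 (CW):
###
_#_

Answer: ###
_#_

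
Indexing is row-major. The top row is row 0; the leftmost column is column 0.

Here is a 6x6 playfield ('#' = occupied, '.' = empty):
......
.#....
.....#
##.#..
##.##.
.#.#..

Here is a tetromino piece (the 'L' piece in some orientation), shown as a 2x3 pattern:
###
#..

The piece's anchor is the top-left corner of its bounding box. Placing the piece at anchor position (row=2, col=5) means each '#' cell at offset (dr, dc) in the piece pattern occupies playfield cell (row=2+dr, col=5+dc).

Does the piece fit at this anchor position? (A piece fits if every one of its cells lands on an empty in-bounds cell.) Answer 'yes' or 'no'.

Check each piece cell at anchor (2, 5):
  offset (0,0) -> (2,5): occupied ('#') -> FAIL
  offset (0,1) -> (2,6): out of bounds -> FAIL
  offset (0,2) -> (2,7): out of bounds -> FAIL
  offset (1,0) -> (3,5): empty -> OK
All cells valid: no

Answer: no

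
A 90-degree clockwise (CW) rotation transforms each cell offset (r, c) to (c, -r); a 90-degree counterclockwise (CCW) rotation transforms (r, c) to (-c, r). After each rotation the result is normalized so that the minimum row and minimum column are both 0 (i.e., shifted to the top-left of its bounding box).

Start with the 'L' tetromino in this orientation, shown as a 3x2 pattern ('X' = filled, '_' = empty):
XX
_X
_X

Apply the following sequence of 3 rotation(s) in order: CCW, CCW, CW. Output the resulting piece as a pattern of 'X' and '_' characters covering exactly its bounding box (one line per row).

Start:
XX
_X
_X
After rotation 1 (CCW):
XXX
X__
After rotation 2 (CCW):
X_
X_
XX
After rotation 3 (CW):
XXX
X__

Answer: XXX
X__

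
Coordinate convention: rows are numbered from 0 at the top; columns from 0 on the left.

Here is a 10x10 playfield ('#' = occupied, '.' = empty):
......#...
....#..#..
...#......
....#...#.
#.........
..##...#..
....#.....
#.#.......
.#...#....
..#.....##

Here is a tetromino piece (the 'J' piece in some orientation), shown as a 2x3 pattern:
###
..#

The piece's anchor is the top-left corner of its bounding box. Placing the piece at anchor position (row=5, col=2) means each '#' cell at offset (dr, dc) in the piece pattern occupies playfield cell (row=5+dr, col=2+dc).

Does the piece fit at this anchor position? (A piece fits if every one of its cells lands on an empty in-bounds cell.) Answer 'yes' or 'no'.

Answer: no

Derivation:
Check each piece cell at anchor (5, 2):
  offset (0,0) -> (5,2): occupied ('#') -> FAIL
  offset (0,1) -> (5,3): occupied ('#') -> FAIL
  offset (0,2) -> (5,4): empty -> OK
  offset (1,2) -> (6,4): occupied ('#') -> FAIL
All cells valid: no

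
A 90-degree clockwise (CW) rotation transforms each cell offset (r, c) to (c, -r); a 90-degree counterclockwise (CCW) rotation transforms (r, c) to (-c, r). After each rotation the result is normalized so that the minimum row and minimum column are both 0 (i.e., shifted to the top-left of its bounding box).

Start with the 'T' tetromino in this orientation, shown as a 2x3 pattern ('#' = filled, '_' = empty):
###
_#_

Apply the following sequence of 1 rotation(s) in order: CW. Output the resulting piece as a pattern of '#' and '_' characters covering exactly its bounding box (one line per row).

Answer: _#
##
_#

Derivation:
Start:
###
_#_
After rotation 1 (CW):
_#
##
_#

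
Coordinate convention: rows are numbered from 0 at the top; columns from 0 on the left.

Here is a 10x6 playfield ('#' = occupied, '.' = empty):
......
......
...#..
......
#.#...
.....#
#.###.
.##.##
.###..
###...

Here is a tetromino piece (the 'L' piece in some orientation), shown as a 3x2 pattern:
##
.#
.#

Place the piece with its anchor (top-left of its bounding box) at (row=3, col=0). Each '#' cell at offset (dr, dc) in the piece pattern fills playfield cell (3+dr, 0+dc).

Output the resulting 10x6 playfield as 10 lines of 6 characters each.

Answer: ......
......
...#..
##....
###...
.#...#
#.###.
.##.##
.###..
###...

Derivation:
Fill (3+0,0+0) = (3,0)
Fill (3+0,0+1) = (3,1)
Fill (3+1,0+1) = (4,1)
Fill (3+2,0+1) = (5,1)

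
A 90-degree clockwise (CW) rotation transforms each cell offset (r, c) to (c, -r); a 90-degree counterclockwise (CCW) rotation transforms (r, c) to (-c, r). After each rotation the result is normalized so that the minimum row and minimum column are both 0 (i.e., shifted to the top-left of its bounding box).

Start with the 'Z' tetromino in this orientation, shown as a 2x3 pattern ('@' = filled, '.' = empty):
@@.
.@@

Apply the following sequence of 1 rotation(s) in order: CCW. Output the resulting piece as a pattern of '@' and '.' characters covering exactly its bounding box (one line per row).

Answer: .@
@@
@.

Derivation:
Start:
@@.
.@@
After rotation 1 (CCW):
.@
@@
@.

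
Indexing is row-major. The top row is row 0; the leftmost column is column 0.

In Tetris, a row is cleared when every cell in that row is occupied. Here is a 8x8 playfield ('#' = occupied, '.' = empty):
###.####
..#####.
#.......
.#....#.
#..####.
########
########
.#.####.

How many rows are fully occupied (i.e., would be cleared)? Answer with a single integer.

Answer: 2

Derivation:
Check each row:
  row 0: 1 empty cell -> not full
  row 1: 3 empty cells -> not full
  row 2: 7 empty cells -> not full
  row 3: 6 empty cells -> not full
  row 4: 3 empty cells -> not full
  row 5: 0 empty cells -> FULL (clear)
  row 6: 0 empty cells -> FULL (clear)
  row 7: 3 empty cells -> not full
Total rows cleared: 2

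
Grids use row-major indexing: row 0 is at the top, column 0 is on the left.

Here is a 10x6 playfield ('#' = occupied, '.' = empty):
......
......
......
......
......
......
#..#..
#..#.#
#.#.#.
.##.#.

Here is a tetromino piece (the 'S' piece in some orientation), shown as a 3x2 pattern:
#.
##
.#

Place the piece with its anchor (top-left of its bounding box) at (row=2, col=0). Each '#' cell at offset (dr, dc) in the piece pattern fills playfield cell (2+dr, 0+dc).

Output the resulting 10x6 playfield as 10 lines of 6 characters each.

Fill (2+0,0+0) = (2,0)
Fill (2+1,0+0) = (3,0)
Fill (2+1,0+1) = (3,1)
Fill (2+2,0+1) = (4,1)

Answer: ......
......
#.....
##....
.#....
......
#..#..
#..#.#
#.#.#.
.##.#.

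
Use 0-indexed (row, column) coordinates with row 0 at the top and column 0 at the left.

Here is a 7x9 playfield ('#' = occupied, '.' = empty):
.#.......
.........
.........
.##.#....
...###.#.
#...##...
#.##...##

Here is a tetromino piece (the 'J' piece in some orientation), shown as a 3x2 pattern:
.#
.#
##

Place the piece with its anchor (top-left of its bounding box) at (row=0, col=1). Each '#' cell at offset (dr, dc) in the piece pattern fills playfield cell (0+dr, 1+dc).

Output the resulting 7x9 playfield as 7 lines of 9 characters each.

Fill (0+0,1+1) = (0,2)
Fill (0+1,1+1) = (1,2)
Fill (0+2,1+0) = (2,1)
Fill (0+2,1+1) = (2,2)

Answer: .##......
..#......
.##......
.##.#....
...###.#.
#...##...
#.##...##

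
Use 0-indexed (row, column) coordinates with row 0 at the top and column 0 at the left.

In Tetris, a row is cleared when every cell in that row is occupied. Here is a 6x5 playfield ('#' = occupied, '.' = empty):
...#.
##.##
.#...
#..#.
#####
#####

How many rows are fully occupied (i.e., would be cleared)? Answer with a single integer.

Answer: 2

Derivation:
Check each row:
  row 0: 4 empty cells -> not full
  row 1: 1 empty cell -> not full
  row 2: 4 empty cells -> not full
  row 3: 3 empty cells -> not full
  row 4: 0 empty cells -> FULL (clear)
  row 5: 0 empty cells -> FULL (clear)
Total rows cleared: 2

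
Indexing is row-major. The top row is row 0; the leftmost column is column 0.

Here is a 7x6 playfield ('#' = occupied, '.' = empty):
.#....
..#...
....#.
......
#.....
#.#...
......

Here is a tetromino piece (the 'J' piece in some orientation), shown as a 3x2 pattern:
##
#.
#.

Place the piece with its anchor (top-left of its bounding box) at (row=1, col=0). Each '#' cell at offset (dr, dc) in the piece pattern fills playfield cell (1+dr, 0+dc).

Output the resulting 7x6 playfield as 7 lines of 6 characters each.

Fill (1+0,0+0) = (1,0)
Fill (1+0,0+1) = (1,1)
Fill (1+1,0+0) = (2,0)
Fill (1+2,0+0) = (3,0)

Answer: .#....
###...
#...#.
#.....
#.....
#.#...
......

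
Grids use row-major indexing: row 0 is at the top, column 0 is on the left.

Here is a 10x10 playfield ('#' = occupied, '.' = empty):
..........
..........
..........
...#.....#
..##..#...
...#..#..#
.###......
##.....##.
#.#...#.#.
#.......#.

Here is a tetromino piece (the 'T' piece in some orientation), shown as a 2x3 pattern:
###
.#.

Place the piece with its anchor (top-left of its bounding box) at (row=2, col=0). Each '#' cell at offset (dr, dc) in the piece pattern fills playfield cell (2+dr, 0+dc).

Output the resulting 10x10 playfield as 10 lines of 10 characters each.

Answer: ..........
..........
###.......
.#.#.....#
..##..#...
...#..#..#
.###......
##.....##.
#.#...#.#.
#.......#.

Derivation:
Fill (2+0,0+0) = (2,0)
Fill (2+0,0+1) = (2,1)
Fill (2+0,0+2) = (2,2)
Fill (2+1,0+1) = (3,1)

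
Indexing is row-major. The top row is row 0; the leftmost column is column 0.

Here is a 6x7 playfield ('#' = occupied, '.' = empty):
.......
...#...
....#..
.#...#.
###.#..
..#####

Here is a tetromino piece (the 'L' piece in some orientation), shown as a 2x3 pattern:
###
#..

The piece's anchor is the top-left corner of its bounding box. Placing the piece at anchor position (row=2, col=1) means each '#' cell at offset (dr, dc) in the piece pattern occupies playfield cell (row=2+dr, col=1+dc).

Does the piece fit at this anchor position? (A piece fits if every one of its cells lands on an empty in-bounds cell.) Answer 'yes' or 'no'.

Check each piece cell at anchor (2, 1):
  offset (0,0) -> (2,1): empty -> OK
  offset (0,1) -> (2,2): empty -> OK
  offset (0,2) -> (2,3): empty -> OK
  offset (1,0) -> (3,1): occupied ('#') -> FAIL
All cells valid: no

Answer: no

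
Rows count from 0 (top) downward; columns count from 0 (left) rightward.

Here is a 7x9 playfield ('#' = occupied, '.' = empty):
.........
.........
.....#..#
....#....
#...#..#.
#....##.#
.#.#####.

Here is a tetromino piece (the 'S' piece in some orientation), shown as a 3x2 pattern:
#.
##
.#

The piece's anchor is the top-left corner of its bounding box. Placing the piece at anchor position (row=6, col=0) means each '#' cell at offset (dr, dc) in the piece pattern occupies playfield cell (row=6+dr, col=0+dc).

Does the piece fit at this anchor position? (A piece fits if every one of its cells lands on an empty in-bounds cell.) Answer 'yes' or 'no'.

Answer: no

Derivation:
Check each piece cell at anchor (6, 0):
  offset (0,0) -> (6,0): empty -> OK
  offset (1,0) -> (7,0): out of bounds -> FAIL
  offset (1,1) -> (7,1): out of bounds -> FAIL
  offset (2,1) -> (8,1): out of bounds -> FAIL
All cells valid: no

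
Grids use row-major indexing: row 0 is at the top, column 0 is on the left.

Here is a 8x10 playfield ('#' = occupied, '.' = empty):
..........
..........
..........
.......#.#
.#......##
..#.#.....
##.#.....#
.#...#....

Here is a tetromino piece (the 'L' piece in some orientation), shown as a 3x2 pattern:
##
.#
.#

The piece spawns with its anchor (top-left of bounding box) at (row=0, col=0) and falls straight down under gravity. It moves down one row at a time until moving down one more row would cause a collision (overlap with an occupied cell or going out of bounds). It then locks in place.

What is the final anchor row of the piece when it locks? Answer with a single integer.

Spawn at (row=0, col=0). Try each row:
  row 0: fits
  row 1: fits
  row 2: blocked -> lock at row 1

Answer: 1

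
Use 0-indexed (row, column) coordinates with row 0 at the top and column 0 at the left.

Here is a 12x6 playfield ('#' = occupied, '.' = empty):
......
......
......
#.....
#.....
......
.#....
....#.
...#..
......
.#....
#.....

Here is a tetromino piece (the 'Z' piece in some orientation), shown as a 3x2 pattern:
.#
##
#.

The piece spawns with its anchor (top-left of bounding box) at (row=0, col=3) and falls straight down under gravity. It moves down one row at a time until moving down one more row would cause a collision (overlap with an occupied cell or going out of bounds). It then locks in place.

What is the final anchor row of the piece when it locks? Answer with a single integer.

Answer: 5

Derivation:
Spawn at (row=0, col=3). Try each row:
  row 0: fits
  row 1: fits
  row 2: fits
  row 3: fits
  row 4: fits
  row 5: fits
  row 6: blocked -> lock at row 5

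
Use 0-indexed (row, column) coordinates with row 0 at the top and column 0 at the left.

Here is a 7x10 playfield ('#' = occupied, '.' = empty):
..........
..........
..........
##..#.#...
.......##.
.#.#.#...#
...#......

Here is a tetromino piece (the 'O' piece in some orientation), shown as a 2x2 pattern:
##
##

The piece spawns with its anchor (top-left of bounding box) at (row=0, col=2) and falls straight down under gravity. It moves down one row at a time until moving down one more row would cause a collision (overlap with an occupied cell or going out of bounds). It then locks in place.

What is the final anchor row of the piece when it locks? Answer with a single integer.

Answer: 3

Derivation:
Spawn at (row=0, col=2). Try each row:
  row 0: fits
  row 1: fits
  row 2: fits
  row 3: fits
  row 4: blocked -> lock at row 3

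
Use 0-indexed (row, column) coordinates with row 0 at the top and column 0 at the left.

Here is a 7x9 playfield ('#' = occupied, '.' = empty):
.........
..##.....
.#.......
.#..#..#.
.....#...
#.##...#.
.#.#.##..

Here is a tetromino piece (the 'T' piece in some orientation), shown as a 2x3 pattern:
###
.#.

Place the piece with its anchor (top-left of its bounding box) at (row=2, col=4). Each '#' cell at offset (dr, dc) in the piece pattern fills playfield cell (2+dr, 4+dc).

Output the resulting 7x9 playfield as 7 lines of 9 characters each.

Answer: .........
..##.....
.#..###..
.#..##.#.
.....#...
#.##...#.
.#.#.##..

Derivation:
Fill (2+0,4+0) = (2,4)
Fill (2+0,4+1) = (2,5)
Fill (2+0,4+2) = (2,6)
Fill (2+1,4+1) = (3,5)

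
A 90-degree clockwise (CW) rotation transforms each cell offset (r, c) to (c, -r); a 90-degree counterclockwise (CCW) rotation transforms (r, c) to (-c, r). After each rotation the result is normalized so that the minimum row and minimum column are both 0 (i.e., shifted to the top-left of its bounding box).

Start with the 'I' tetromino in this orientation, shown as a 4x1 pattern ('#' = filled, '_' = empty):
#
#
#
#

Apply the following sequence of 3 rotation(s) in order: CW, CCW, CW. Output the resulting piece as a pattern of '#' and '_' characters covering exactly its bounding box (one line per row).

Answer: ####

Derivation:
Start:
#
#
#
#
After rotation 1 (CW):
####
After rotation 2 (CCW):
#
#
#
#
After rotation 3 (CW):
####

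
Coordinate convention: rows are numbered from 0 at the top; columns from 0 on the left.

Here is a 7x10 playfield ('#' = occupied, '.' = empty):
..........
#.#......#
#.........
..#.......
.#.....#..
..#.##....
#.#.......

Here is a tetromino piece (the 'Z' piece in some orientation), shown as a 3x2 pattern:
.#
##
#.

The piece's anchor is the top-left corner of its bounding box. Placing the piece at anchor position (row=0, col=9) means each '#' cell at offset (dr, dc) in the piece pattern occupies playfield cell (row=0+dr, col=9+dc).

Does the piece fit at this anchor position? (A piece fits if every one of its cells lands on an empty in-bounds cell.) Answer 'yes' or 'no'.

Check each piece cell at anchor (0, 9):
  offset (0,1) -> (0,10): out of bounds -> FAIL
  offset (1,0) -> (1,9): occupied ('#') -> FAIL
  offset (1,1) -> (1,10): out of bounds -> FAIL
  offset (2,0) -> (2,9): empty -> OK
All cells valid: no

Answer: no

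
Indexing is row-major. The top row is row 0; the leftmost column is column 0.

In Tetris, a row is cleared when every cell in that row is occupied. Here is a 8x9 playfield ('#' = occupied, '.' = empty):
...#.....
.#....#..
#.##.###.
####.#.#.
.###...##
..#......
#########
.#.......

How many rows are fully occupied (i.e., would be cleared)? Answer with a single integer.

Answer: 1

Derivation:
Check each row:
  row 0: 8 empty cells -> not full
  row 1: 7 empty cells -> not full
  row 2: 3 empty cells -> not full
  row 3: 3 empty cells -> not full
  row 4: 4 empty cells -> not full
  row 5: 8 empty cells -> not full
  row 6: 0 empty cells -> FULL (clear)
  row 7: 8 empty cells -> not full
Total rows cleared: 1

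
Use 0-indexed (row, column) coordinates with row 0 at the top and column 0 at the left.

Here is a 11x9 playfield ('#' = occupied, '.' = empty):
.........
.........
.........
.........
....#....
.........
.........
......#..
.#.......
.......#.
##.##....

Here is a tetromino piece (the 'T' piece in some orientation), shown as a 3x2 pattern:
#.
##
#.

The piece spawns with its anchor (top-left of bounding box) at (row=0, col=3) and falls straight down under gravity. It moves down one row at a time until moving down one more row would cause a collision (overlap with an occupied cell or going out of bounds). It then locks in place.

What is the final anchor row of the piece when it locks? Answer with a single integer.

Answer: 2

Derivation:
Spawn at (row=0, col=3). Try each row:
  row 0: fits
  row 1: fits
  row 2: fits
  row 3: blocked -> lock at row 2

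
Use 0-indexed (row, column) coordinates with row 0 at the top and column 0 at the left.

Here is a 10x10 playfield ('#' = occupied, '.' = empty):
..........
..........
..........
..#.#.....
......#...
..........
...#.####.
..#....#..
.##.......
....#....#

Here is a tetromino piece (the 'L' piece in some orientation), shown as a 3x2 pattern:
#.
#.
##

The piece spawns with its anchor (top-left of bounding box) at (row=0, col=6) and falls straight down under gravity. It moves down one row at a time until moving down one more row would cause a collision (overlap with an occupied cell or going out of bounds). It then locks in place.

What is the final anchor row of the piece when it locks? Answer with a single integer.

Answer: 1

Derivation:
Spawn at (row=0, col=6). Try each row:
  row 0: fits
  row 1: fits
  row 2: blocked -> lock at row 1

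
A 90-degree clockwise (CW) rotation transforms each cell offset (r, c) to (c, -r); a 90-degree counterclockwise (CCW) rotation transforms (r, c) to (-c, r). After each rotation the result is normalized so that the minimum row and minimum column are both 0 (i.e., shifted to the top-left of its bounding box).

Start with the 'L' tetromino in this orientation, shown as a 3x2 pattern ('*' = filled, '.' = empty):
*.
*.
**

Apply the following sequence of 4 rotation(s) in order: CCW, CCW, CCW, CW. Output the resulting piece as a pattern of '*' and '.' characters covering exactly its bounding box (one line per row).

Answer: **
.*
.*

Derivation:
Start:
*.
*.
**
After rotation 1 (CCW):
..*
***
After rotation 2 (CCW):
**
.*
.*
After rotation 3 (CCW):
***
*..
After rotation 4 (CW):
**
.*
.*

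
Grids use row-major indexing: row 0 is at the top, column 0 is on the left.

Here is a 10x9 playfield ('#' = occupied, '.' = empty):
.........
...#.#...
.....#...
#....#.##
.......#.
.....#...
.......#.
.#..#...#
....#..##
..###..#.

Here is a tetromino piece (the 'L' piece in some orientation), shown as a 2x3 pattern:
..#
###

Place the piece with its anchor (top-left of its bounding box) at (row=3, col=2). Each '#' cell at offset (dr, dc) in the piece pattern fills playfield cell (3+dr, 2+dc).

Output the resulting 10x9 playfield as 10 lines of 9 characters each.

Fill (3+0,2+2) = (3,4)
Fill (3+1,2+0) = (4,2)
Fill (3+1,2+1) = (4,3)
Fill (3+1,2+2) = (4,4)

Answer: .........
...#.#...
.....#...
#...##.##
..###..#.
.....#...
.......#.
.#..#...#
....#..##
..###..#.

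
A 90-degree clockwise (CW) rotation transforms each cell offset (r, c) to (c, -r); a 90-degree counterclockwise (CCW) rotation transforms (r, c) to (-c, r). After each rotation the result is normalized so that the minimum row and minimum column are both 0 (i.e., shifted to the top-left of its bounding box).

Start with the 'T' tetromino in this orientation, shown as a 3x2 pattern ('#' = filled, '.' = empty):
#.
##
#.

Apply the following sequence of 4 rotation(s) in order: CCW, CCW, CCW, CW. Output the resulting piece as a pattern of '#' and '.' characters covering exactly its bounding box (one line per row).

Answer: .#
##
.#

Derivation:
Start:
#.
##
#.
After rotation 1 (CCW):
.#.
###
After rotation 2 (CCW):
.#
##
.#
After rotation 3 (CCW):
###
.#.
After rotation 4 (CW):
.#
##
.#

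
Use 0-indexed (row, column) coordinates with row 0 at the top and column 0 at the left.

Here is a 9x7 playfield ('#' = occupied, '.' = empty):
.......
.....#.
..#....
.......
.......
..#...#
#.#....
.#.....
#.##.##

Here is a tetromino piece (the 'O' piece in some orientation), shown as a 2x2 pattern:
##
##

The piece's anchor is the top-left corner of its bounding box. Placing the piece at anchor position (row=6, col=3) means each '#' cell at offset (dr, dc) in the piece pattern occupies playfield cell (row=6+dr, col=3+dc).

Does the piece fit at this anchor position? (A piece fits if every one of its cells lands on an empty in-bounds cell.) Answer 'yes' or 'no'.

Check each piece cell at anchor (6, 3):
  offset (0,0) -> (6,3): empty -> OK
  offset (0,1) -> (6,4): empty -> OK
  offset (1,0) -> (7,3): empty -> OK
  offset (1,1) -> (7,4): empty -> OK
All cells valid: yes

Answer: yes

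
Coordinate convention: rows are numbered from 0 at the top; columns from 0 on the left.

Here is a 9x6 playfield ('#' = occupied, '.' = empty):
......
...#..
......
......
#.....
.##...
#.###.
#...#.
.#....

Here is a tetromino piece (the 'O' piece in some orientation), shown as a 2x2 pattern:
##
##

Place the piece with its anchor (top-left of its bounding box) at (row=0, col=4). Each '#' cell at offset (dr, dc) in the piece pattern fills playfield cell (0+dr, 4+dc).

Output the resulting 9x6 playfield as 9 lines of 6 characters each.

Answer: ....##
...###
......
......
#.....
.##...
#.###.
#...#.
.#....

Derivation:
Fill (0+0,4+0) = (0,4)
Fill (0+0,4+1) = (0,5)
Fill (0+1,4+0) = (1,4)
Fill (0+1,4+1) = (1,5)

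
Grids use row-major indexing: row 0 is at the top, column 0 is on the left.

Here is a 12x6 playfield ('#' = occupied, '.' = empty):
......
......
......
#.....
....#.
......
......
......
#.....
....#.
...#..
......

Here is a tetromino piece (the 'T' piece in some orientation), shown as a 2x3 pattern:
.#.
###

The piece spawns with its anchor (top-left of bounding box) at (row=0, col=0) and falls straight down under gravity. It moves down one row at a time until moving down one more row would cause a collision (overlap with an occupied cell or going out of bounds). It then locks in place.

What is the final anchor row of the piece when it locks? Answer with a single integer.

Spawn at (row=0, col=0). Try each row:
  row 0: fits
  row 1: fits
  row 2: blocked -> lock at row 1

Answer: 1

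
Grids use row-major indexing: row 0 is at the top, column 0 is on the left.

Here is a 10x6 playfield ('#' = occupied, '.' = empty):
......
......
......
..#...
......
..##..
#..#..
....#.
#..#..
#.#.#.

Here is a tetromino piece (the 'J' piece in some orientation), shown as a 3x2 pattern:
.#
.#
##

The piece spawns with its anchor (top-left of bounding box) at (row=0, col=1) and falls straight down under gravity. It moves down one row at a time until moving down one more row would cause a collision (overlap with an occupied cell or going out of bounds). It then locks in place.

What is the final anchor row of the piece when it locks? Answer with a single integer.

Answer: 0

Derivation:
Spawn at (row=0, col=1). Try each row:
  row 0: fits
  row 1: blocked -> lock at row 0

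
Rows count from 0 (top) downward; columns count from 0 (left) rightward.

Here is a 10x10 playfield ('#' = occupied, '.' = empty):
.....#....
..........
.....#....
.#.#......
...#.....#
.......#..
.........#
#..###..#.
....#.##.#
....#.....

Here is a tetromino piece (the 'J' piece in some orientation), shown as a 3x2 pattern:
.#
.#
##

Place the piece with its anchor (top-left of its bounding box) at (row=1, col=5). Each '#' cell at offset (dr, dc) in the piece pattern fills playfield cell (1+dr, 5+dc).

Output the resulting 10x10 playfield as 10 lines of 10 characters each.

Answer: .....#....
......#...
.....##...
.#.#.##...
...#.....#
.......#..
.........#
#..###..#.
....#.##.#
....#.....

Derivation:
Fill (1+0,5+1) = (1,6)
Fill (1+1,5+1) = (2,6)
Fill (1+2,5+0) = (3,5)
Fill (1+2,5+1) = (3,6)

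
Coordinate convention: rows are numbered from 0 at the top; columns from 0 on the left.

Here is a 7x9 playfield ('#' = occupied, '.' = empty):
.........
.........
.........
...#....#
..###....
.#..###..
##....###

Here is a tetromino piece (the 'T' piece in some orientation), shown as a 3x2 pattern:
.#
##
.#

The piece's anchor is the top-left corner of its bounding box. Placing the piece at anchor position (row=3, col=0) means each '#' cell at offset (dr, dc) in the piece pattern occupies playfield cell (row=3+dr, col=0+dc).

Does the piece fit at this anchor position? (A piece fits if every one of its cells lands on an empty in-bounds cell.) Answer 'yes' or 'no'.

Answer: no

Derivation:
Check each piece cell at anchor (3, 0):
  offset (0,1) -> (3,1): empty -> OK
  offset (1,0) -> (4,0): empty -> OK
  offset (1,1) -> (4,1): empty -> OK
  offset (2,1) -> (5,1): occupied ('#') -> FAIL
All cells valid: no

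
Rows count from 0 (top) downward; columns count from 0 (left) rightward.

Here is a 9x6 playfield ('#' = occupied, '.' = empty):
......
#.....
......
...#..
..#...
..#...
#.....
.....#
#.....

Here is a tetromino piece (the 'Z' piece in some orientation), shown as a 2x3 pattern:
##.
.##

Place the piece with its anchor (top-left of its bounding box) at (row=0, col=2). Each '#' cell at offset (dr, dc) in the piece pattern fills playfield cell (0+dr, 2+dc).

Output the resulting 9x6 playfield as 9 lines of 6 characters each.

Fill (0+0,2+0) = (0,2)
Fill (0+0,2+1) = (0,3)
Fill (0+1,2+1) = (1,3)
Fill (0+1,2+2) = (1,4)

Answer: ..##..
#..##.
......
...#..
..#...
..#...
#.....
.....#
#.....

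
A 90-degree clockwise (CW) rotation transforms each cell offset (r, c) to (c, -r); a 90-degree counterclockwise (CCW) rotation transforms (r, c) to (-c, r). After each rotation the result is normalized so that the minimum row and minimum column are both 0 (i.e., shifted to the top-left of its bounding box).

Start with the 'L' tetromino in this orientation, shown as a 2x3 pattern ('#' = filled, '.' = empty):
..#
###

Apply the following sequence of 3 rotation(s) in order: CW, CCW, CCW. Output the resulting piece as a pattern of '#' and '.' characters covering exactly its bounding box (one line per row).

Answer: ##
.#
.#

Derivation:
Start:
..#
###
After rotation 1 (CW):
#.
#.
##
After rotation 2 (CCW):
..#
###
After rotation 3 (CCW):
##
.#
.#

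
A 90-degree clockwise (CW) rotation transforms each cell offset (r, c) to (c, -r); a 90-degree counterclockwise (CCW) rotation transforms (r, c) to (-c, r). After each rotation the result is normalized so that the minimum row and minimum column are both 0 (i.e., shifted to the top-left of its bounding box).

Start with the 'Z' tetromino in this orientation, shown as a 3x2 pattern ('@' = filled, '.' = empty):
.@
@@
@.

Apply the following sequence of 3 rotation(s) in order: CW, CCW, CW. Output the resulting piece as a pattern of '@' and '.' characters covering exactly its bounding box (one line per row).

Start:
.@
@@
@.
After rotation 1 (CW):
@@.
.@@
After rotation 2 (CCW):
.@
@@
@.
After rotation 3 (CW):
@@.
.@@

Answer: @@.
.@@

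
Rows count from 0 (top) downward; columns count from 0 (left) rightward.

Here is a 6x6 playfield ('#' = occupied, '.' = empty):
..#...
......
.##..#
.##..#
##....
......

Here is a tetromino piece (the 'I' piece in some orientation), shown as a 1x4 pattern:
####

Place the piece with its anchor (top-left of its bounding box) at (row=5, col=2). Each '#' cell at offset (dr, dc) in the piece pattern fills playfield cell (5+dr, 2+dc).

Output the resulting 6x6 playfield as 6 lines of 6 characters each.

Answer: ..#...
......
.##..#
.##..#
##....
..####

Derivation:
Fill (5+0,2+0) = (5,2)
Fill (5+0,2+1) = (5,3)
Fill (5+0,2+2) = (5,4)
Fill (5+0,2+3) = (5,5)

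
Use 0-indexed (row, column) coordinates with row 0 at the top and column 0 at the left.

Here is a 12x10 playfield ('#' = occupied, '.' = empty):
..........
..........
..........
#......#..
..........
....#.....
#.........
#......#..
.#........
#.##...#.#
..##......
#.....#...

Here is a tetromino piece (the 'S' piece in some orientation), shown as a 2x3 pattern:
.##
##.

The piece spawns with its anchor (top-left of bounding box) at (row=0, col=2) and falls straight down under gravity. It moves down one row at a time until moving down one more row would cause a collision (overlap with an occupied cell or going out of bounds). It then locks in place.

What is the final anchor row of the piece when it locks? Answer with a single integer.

Spawn at (row=0, col=2). Try each row:
  row 0: fits
  row 1: fits
  row 2: fits
  row 3: fits
  row 4: fits
  row 5: blocked -> lock at row 4

Answer: 4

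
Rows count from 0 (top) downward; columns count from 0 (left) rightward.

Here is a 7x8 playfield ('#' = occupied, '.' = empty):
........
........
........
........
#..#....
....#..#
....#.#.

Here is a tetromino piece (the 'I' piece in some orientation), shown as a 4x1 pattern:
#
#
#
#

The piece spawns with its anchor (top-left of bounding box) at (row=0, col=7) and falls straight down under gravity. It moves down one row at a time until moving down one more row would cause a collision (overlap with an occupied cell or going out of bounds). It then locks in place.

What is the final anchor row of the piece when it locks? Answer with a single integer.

Answer: 1

Derivation:
Spawn at (row=0, col=7). Try each row:
  row 0: fits
  row 1: fits
  row 2: blocked -> lock at row 1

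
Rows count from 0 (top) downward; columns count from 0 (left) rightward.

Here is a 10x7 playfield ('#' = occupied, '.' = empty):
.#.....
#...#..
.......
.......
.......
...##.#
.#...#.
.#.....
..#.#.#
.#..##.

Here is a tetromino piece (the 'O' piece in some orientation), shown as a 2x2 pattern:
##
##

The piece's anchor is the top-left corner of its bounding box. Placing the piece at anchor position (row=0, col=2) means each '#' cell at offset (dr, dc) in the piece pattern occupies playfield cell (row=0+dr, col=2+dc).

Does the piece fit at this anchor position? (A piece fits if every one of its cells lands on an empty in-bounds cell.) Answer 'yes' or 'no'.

Answer: yes

Derivation:
Check each piece cell at anchor (0, 2):
  offset (0,0) -> (0,2): empty -> OK
  offset (0,1) -> (0,3): empty -> OK
  offset (1,0) -> (1,2): empty -> OK
  offset (1,1) -> (1,3): empty -> OK
All cells valid: yes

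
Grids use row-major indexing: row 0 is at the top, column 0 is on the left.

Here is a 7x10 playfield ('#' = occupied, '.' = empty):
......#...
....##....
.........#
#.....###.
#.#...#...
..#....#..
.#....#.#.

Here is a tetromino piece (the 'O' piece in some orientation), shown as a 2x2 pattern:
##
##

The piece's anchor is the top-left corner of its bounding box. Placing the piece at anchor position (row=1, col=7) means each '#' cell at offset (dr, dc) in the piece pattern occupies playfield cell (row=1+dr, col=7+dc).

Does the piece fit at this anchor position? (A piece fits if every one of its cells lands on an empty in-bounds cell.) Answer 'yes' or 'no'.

Check each piece cell at anchor (1, 7):
  offset (0,0) -> (1,7): empty -> OK
  offset (0,1) -> (1,8): empty -> OK
  offset (1,0) -> (2,7): empty -> OK
  offset (1,1) -> (2,8): empty -> OK
All cells valid: yes

Answer: yes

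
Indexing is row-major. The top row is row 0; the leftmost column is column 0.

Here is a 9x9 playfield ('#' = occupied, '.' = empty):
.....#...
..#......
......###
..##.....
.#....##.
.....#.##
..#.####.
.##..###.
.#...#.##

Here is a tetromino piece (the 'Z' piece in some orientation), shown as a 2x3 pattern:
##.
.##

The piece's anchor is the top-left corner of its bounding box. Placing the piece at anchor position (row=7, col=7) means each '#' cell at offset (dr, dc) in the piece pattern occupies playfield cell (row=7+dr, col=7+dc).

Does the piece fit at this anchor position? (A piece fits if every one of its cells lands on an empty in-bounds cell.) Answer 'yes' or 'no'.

Check each piece cell at anchor (7, 7):
  offset (0,0) -> (7,7): occupied ('#') -> FAIL
  offset (0,1) -> (7,8): empty -> OK
  offset (1,1) -> (8,8): occupied ('#') -> FAIL
  offset (1,2) -> (8,9): out of bounds -> FAIL
All cells valid: no

Answer: no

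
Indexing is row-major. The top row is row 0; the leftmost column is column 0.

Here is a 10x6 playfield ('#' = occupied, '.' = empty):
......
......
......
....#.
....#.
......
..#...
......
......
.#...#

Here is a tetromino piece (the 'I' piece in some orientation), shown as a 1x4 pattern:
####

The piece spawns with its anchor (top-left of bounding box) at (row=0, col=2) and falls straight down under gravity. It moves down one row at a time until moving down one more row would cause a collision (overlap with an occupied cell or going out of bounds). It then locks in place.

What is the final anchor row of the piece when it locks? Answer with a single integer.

Spawn at (row=0, col=2). Try each row:
  row 0: fits
  row 1: fits
  row 2: fits
  row 3: blocked -> lock at row 2

Answer: 2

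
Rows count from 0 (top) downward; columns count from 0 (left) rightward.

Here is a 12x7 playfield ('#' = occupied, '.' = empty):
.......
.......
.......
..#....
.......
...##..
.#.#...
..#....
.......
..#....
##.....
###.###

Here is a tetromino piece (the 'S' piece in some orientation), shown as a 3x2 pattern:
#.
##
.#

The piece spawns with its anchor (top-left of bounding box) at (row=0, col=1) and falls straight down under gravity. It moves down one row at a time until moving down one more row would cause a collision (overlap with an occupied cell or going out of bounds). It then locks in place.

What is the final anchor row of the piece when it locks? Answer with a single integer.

Answer: 0

Derivation:
Spawn at (row=0, col=1). Try each row:
  row 0: fits
  row 1: blocked -> lock at row 0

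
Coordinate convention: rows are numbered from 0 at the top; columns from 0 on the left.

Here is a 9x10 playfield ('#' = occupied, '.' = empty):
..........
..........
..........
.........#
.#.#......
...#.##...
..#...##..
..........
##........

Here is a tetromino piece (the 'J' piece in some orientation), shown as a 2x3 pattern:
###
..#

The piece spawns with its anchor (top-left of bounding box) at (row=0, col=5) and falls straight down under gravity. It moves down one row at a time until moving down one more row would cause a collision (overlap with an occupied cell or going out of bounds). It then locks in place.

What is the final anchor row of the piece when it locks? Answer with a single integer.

Answer: 4

Derivation:
Spawn at (row=0, col=5). Try each row:
  row 0: fits
  row 1: fits
  row 2: fits
  row 3: fits
  row 4: fits
  row 5: blocked -> lock at row 4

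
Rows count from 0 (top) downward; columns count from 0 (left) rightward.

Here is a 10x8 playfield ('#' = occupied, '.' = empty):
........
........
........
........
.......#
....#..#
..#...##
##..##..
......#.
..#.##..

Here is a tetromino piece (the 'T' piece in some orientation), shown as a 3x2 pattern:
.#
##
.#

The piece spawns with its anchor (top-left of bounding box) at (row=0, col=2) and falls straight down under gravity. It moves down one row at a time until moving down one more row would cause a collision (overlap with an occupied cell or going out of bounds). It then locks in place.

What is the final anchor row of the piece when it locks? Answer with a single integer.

Spawn at (row=0, col=2). Try each row:
  row 0: fits
  row 1: fits
  row 2: fits
  row 3: fits
  row 4: fits
  row 5: blocked -> lock at row 4

Answer: 4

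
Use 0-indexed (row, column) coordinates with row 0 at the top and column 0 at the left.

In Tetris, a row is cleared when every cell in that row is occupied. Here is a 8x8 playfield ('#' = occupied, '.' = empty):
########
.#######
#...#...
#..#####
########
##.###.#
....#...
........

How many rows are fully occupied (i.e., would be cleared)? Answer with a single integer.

Check each row:
  row 0: 0 empty cells -> FULL (clear)
  row 1: 1 empty cell -> not full
  row 2: 6 empty cells -> not full
  row 3: 2 empty cells -> not full
  row 4: 0 empty cells -> FULL (clear)
  row 5: 2 empty cells -> not full
  row 6: 7 empty cells -> not full
  row 7: 8 empty cells -> not full
Total rows cleared: 2

Answer: 2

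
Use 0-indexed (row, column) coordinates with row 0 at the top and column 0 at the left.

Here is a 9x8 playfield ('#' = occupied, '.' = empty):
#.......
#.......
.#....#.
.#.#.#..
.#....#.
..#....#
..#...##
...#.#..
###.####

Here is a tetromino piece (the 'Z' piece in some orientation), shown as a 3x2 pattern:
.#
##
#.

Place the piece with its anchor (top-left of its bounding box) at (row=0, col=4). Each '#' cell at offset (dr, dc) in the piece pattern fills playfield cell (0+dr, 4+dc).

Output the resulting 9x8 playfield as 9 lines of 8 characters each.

Fill (0+0,4+1) = (0,5)
Fill (0+1,4+0) = (1,4)
Fill (0+1,4+1) = (1,5)
Fill (0+2,4+0) = (2,4)

Answer: #....#..
#...##..
.#..#.#.
.#.#.#..
.#....#.
..#....#
..#...##
...#.#..
###.####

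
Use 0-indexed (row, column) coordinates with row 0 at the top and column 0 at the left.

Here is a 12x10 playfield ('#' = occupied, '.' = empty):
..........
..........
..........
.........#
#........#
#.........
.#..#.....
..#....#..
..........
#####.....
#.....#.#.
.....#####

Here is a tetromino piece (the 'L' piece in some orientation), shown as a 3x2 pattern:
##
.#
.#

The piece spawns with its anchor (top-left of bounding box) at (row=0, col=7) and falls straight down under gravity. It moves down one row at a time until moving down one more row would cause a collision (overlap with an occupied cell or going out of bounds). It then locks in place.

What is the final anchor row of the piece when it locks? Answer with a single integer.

Spawn at (row=0, col=7). Try each row:
  row 0: fits
  row 1: fits
  row 2: fits
  row 3: fits
  row 4: fits
  row 5: fits
  row 6: fits
  row 7: blocked -> lock at row 6

Answer: 6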